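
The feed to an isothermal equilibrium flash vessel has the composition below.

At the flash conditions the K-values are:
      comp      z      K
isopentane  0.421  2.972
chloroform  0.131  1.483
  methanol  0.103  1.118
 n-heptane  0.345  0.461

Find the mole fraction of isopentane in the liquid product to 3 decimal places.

Material balance + equilibrium reduce to Σ zᵢ(Kᵢ−1)/(1+β(Kᵢ−1)) = 0.
Feasibility: ΣzᵢKᵢ = 1.720, Σzᵢ/Kᵢ = 1.070 — both > 1, two phases present.
Newton iteration, β⁰ = 0.45:
  β = 0.450: g = 0.2579, g' = -0.656 → β = 0.843
  β = 0.843: g = 0.0270, g' = -0.584 → β = 0.889
Converged at β = 0.889.
Compositions from xᵢ = zᵢ/(1+β(Kᵢ−1)), yᵢ = Kᵢxᵢ:
  isopentane: x = 0.153, y = 0.455
  chloroform: x = 0.092, y = 0.136
  methanol: x = 0.093, y = 0.104
  n-heptane: x = 0.662, y = 0.305

x_isopentane = 0.153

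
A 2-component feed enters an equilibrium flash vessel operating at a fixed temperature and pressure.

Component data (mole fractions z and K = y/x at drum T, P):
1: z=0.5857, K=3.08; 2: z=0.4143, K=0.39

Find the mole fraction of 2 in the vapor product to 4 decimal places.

Rachford–Rice: g(ψ) = Σ zᵢ(Kᵢ−1)/(1+ψ(Kᵢ−1)) = 0.
g(0) = ΣzᵢKᵢ − 1 = 0.9655 and g(1) = 1 − Σzᵢ/Kᵢ = -0.2525, so a root lies in (0, 1).
Newton iteration, ψ⁰ = 0.57:
  ψ = 0.5700: g = 0.16997, g' = -0.8928 → ψ = 0.7604
  ψ = 0.7604: g = 0.00055, g' = -0.9165 → ψ = 0.7610
Converged at ψ = 0.7610.
Compositions from xᵢ = zᵢ/(1+ψ(Kᵢ−1)), yᵢ = Kᵢxᵢ:
  1: x = 0.2268, y = 0.6984
  2: x = 0.7732, y = 0.3016

y_2 = 0.3016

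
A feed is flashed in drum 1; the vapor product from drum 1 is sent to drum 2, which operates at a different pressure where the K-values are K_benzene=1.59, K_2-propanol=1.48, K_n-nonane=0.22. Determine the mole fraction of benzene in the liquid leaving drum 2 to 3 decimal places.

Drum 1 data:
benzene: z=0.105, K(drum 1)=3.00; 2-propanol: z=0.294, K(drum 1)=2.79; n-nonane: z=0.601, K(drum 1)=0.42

Drum 1:
Let ψ₁ = V/F and solve Σ zᵢ(Kᵢ−1)/(1+ψ₁(Kᵢ−1)) = 0.
Check two-phase: ΣzᵢKᵢ = 1.388 > 1 and Σzᵢ/Kᵢ = 1.571 > 1, so g(0) = 0.388 > 0 and g(1) = -0.571 < 0.
Newton–Raphson from ψ₁ = 0.57:
  ψ₁ = 0.570: g = -0.1621, g' = -0.774 → ψ₁ = 0.360
  ψ₁ = 0.360: g = 0.0012, g' = -0.813 → ψ₁ = 0.362
Converged at ψ₁ = 0.362.
Drum-1 compositions:
  benzene: x = 0.061, y = 0.183
  2-propanol: x = 0.178, y = 0.498
  n-nonane: x = 0.761, y = 0.319
Drum-2 feed = drum-1 vapor: z₂ = (0.1827, 0.4978, 0.3195).
Drum 2:
Rachford–Rice: g(ψ₂) = Σ zᵢ(Kᵢ−1)/(1+ψ₂(Kᵢ−1)) = 0.
Feasibility: ΣzᵢKᵢ = 1.098, Σzᵢ/Kᵢ = 1.903 — both > 1, two phases present.
Iterate (Newton) starting at ψ₂ = 0.34:
  ψ₂ = 0.340: g = -0.0439, g' = -0.489 → ψ₂ = 0.250
  ψ₂ = 0.250: g = -0.0023, g' = -0.440 → ψ₂ = 0.245
Converged at ψ₂ = 0.245.
  benzene: x = 0.160, y = 0.254
  2-propanol: x = 0.445, y = 0.659
  n-nonane: x = 0.395, y = 0.087

x_benzene (drum 2) = 0.160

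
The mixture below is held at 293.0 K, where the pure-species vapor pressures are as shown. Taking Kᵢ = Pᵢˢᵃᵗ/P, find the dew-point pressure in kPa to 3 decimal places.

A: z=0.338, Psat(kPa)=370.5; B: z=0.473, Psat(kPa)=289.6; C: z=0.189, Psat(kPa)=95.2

At the dew point ψ → 1, so Σzᵢ/Kᵢ = 1 with Kᵢ = Pᵢˢᵃᵗ/P ⇒ 1/P = Σzᵢ/Pᵢˢᵃᵗ.
1/P = 0.338/370.5 + 0.473/289.6 + 0.189/95.2 = 0.004531 ⇒ P = 220.709 kPa

Pdew = 220.709 kPa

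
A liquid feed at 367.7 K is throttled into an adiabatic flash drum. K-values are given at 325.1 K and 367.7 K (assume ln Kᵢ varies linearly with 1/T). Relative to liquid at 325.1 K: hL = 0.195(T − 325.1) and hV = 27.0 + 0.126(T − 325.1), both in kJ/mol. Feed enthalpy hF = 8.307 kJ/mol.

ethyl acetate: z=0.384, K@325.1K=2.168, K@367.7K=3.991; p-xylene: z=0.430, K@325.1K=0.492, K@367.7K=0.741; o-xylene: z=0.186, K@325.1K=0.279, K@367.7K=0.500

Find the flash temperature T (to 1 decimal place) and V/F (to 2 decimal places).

T = 331.4 K, V/F = 0.27

Adiabatic flash: solve Rachford–Rice at each trial T, then check hF = ψ·hV(T) + (1−ψ)·hL(T).
  T = 325.1 K: K = (2.168, 0.492, 0.279), RR gives ψ = 0.142, H_out = 3.829 kJ/mol
  T = 367.7 K: K = (3.991, 0.741, 0.500), RR gives ψ = 0.893, H_out = 29.792 kJ/mol
  T = 346.4 K: K = (2.997, 0.611, 0.380), RR gives ψ = 0.515, H_out = 17.297 kJ/mol
  T = 335.8 K: K = (2.564, 0.551, 0.328), RR gives ψ = 0.343, H_out = 11.091 kJ/mol
  T = 330.5 K: K = (2.363, 0.521, 0.303), RR gives ψ = 0.249, H_out = 7.688 kJ/mol
  T = 333.1 K: K = (2.460, 0.536, 0.315), RR gives ψ = 0.296, H_out = 9.395 kJ/mol
  T = 331.8 K: K = (2.411, 0.528, 0.309), RR gives ψ = 0.273, H_out = 8.552 kJ/mol
Linear interpolation between T = 330.5 (H_out = 7.688) and T = 331.8 (H_out = 8.552) on hF = 8.307 gives T ≈ 331.4 K, at which ψ = 0.27.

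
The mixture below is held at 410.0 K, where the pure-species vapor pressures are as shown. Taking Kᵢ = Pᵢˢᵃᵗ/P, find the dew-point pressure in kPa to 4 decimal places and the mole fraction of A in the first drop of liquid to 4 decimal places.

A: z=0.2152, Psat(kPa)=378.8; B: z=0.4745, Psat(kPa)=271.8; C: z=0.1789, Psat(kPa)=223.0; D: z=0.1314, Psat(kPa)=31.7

Pdew = 137.7177 kPa, x_A = 0.0782

At the dew point ψ → 1, so Σzᵢ/Kᵢ = 1 with Kᵢ = Pᵢˢᵃᵗ/P ⇒ 1/P = Σzᵢ/Pᵢˢᵃᵗ.
1/P = 0.2152/378.8 + 0.4745/271.8 + 0.1789/223.0 + 0.1314/31.7 = 0.0072612 ⇒ P = 137.7177 kPa
xᵢ = zᵢP/Pᵢˢᵃᵗ ⇒ x_A = 0.2152·137.7177/378.8 = 0.0782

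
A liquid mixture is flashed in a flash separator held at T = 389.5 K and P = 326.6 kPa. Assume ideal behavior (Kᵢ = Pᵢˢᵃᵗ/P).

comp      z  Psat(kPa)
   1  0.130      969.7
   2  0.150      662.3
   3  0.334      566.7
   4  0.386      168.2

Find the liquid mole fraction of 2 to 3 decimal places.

Raoult's law: Kᵢ = Pᵢˢᵃᵗ/P = Pᵢˢᵃᵗ/326.6.
  K_1 = 969.7/326.6 = 2.96908, K_2 = 662.3/326.6 = 2.02786, K_3 = 566.7/326.6 = 1.73515, K_4 = 168.2/326.6 = 0.51500
Rachford–Rice: g(β) = Σ zᵢ(Kᵢ−1)/(1+β(Kᵢ−1)) = 0.
Feasibility: ΣzᵢKᵢ = 1.468, Σzᵢ/Kᵢ = 1.060 — both > 1, two phases present.
Newton iteration, β⁰ = 0.5:
  β = 0.500: g = 0.1632, g' = -0.452 → β = 0.861
  β = 0.861: g = 0.0056, g' = -0.449 → β = 0.874
Converged at β = 0.874.
Compositions from xᵢ = zᵢ/(1+β(Kᵢ−1)), yᵢ = Kᵢxᵢ:
  1: x = 0.048, y = 0.142
  2: x = 0.079, y = 0.160
  3: x = 0.203, y = 0.353
  4: x = 0.670, y = 0.345

x_2 = 0.079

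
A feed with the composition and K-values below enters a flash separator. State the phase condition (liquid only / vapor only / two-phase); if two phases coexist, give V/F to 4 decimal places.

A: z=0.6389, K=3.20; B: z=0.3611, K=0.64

ΣzᵢKᵢ = 2.2756; Σzᵢ/Kᵢ = 0.7639.
Since Σzᵢ/Kᵢ < 1 the mixture is above its dew point — single vapor phase.

vapor only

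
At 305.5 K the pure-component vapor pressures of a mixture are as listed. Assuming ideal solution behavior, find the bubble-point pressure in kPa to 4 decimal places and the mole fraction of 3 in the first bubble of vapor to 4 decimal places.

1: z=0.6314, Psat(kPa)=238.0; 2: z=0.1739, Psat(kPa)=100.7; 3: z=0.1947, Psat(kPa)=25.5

At the bubble point ψ → 0, so ΣzᵢKᵢ = 1 with Kᵢ = Pᵢˢᵃᵗ/P ⇒ P = ΣzᵢPᵢˢᵃᵗ.
P = 0.6314·238.0 + 0.1739·100.7 + 0.1947·25.5 = 172.7498 kPa
yᵢ = zᵢPᵢˢᵃᵗ/P ⇒ y_3 = 0.1947·25.5/172.7498 = 0.0287

Pbub = 172.7498 kPa, y_3 = 0.0287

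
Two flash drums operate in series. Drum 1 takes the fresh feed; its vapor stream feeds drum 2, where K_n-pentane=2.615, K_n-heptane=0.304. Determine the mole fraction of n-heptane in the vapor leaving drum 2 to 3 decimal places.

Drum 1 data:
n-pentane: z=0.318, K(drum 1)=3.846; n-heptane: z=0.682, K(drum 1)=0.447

y_n-heptane (drum 2) = 0.212

Drum 1:
Newton iteration, ψ₁⁰ = 0.36:
  ψ₁ = 0.360: g = -0.0239, g' = -0.954 → ψ₁ = 0.335
Converged at ψ₁ = 0.335.
Drum-1 compositions:
  n-pentane: x = 0.163, y = 0.626
  n-heptane: x = 0.837, y = 0.374
Drum-2 feed = drum-1 vapor: z₂ = (0.6257, 0.3743).
Drum 2:
Material balance + equilibrium reduce to Σ zᵢ(Kᵢ−1)/(1+ψ₂(Kᵢ−1)) = 0.
Feasibility: ΣzᵢKᵢ = 1.750, Σzᵢ/Kᵢ = 1.470 — both > 1, two phases present.
Newton iteration, ψ₂⁰ = 0.32:
  ψ₂ = 0.320: g = 0.3311, g' = -1.009 → ψ₂ = 0.648
  ψ₂ = 0.648: g = 0.0193, g' = -0.991 → ψ₂ = 0.667
Converged at ψ₂ = 0.667.
  n-pentane: x = 0.301, y = 0.788
  n-heptane: x = 0.699, y = 0.212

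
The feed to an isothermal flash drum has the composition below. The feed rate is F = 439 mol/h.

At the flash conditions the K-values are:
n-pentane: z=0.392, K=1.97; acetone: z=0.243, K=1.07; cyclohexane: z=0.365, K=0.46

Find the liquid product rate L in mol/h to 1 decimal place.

L = 216.5 mol/h

Rachford–Rice: g(β) = Σ zᵢ(Kᵢ−1)/(1+β(Kᵢ−1)) = 0.
Check two-phase: ΣzᵢKᵢ = 1.200 > 1 and Σzᵢ/Kᵢ = 1.220 > 1, so g(0) = 0.200 > 0 and g(1) = -0.220 < 0.
Newton–Raphson from β = 0.32:
  β = 0.320: g = 0.0685, g' = -0.371 → β = 0.504
  β = 0.504: g = 0.0008, g' = -0.368 → β = 0.507
Converged at β = 0.507.
Then V = β·F = 0.5068·439 = 222.5 mol/h and L = F − V = 216.5 mol/h.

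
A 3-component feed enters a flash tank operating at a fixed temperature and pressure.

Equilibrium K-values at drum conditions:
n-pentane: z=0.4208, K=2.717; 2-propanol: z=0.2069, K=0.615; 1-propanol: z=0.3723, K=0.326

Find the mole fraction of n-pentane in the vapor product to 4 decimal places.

y_n-pentane = 0.6860

Material balance + equilibrium reduce to Σ zᵢ(Kᵢ−1)/(1+ψ(Kᵢ−1)) = 0.
g(0) = ΣzᵢKᵢ − 1 = 0.3919 and g(1) = 1 − Σzᵢ/Kᵢ = -0.6333, so a root lies in (0, 1).
Iterate (Newton) starting at ψ = 0.5:
  ψ = 0.5000: g = -0.08836, g' = -0.7910 → ψ = 0.3883
  ψ = 0.3883: g = -0.00003, g' = -0.7993 → ψ = 0.3882
Converged at ψ = 0.3882.
Compositions from xᵢ = zᵢ/(1+ψ(Kᵢ−1)), yᵢ = Kᵢxᵢ:
  n-pentane: x = 0.2525, y = 0.6860
  2-propanol: x = 0.2433, y = 0.1496
  1-propanol: x = 0.5043, y = 0.1644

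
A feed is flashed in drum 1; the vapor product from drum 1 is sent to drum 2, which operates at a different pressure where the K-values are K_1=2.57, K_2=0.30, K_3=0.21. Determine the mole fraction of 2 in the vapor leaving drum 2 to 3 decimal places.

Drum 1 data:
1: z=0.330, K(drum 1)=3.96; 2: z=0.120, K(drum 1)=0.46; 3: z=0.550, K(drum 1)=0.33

y_2 (drum 2) = 0.040

Drum 1:
Material balance + equilibrium reduce to Σ zᵢ(Kᵢ−1)/(1+ψ₁(Kᵢ−1)) = 0.
Feasibility: ΣzᵢKᵢ = 1.543, Σzᵢ/Kᵢ = 2.011 — both > 1, two phases present.
Iterate (Newton) starting at ψ₁ = 0.5:
  ψ₁ = 0.500: g = -0.2490, g' = -1.094 → ψ₁ = 0.272
  ψ₁ = 0.272: g = 0.0141, g' = -1.304 → ψ₁ = 0.283
Converged at ψ₁ = 0.283.
Drum-1 compositions:
  1: x = 0.179, y = 0.711
  2: x = 0.142, y = 0.065
  3: x = 0.679, y = 0.224
Drum-2 feed = drum-1 vapor: z₂ = (0.7108, 0.0652, 0.2240).
Drum 2:
Material balance + equilibrium reduce to Σ zᵢ(Kᵢ−1)/(1+ψ₂(Kᵢ−1)) = 0.
Feasibility: ΣzᵢKᵢ = 1.893, Σzᵢ/Kᵢ = 1.561 — both > 1, two phases present.
Iterate (Newton) starting at ψ₂ = 0.5:
  ψ₂ = 0.500: g = 0.2625, g' = -1.007 → ψ₂ = 0.761
  ψ₂ = 0.761: g = -0.0323, g' = -1.388 → ψ₂ = 0.737
Converged at ψ₂ = 0.737.
  1: x = 0.330, y = 0.847
  2: x = 0.135, y = 0.040
  3: x = 0.536, y = 0.113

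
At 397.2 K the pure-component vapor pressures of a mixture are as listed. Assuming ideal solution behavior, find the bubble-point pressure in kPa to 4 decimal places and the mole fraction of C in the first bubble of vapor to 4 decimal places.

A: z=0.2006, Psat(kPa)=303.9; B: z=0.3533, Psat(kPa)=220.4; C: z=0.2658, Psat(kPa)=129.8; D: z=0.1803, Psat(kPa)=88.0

At the bubble point ψ → 0, so ΣzᵢKᵢ = 1 with Kᵢ = Pᵢˢᵃᵗ/P ⇒ P = ΣzᵢPᵢˢᵃᵗ.
P = 0.2006·303.9 + 0.3533·220.4 + 0.2658·129.8 + 0.1803·88.0 = 189.1969 kPa
yᵢ = zᵢPᵢˢᵃᵗ/P ⇒ y_C = 0.2658·129.8/189.1969 = 0.1824

Pbub = 189.1969 kPa, y_C = 0.1824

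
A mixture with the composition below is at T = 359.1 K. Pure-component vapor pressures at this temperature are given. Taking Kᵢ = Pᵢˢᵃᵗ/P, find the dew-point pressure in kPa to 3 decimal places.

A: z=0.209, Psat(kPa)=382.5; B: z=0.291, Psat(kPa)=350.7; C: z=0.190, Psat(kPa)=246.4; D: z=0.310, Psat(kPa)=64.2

Pdew = 143.350 kPa

At the dew point ψ → 1, so Σzᵢ/Kᵢ = 1 with Kᵢ = Pᵢˢᵃᵗ/P ⇒ 1/P = Σzᵢ/Pᵢˢᵃᵗ.
1/P = 0.209/382.5 + 0.291/350.7 + 0.190/246.4 + 0.310/64.2 = 0.006976 ⇒ P = 143.350 kPa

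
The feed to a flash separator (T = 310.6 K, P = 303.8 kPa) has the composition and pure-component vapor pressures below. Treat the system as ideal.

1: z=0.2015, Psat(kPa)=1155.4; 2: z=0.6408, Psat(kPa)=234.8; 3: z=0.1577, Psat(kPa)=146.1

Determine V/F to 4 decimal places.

Raoult's law: Kᵢ = Pᵢˢᵃᵗ/P = Pᵢˢᵃᵗ/303.8.
  K_1 = 1155.4/303.8 = 3.803160, K_2 = 234.8/303.8 = 0.772877, K_3 = 146.1/303.8 = 0.480908
Rachford–Rice: g(V/F) = Σ zᵢ(Kᵢ−1)/(1+V/F(Kᵢ−1)) = 0.
g(0) = ΣzᵢKᵢ − 1 = 0.3374 and g(1) = 1 − Σzᵢ/Kᵢ = -0.2100, so a root lies in (0, 1).
Newton–Raphson from V/F = 0.5:
  V/F = 0.5000: g = -0.03955, g' = -0.3941 → V/F = 0.3997
  V/F = 0.3997: g = 0.00304, g' = -0.4598 → V/F = 0.4063
Converged at V/F = 0.4063.

V/F = 0.4063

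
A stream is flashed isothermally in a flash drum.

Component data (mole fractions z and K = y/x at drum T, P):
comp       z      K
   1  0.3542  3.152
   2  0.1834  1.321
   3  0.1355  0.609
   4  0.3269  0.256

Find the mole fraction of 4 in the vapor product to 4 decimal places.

Iterate (Newton) starting at ψ = 0.5:
  ψ = 0.5000: g = -0.03524, g' = -0.8855 → ψ = 0.4602
  ψ = 0.4602: g = -0.00019, g' = -0.8776 → ψ = 0.4600
Converged at ψ = 0.4600.
Compositions from xᵢ = zᵢ/(1+ψ(Kᵢ−1)), yᵢ = Kᵢxᵢ:
  1: x = 0.1780, y = 0.5611
  2: x = 0.1598, y = 0.2111
  3: x = 0.1652, y = 0.1006
  4: x = 0.4970, y = 0.1272

y_4 = 0.1272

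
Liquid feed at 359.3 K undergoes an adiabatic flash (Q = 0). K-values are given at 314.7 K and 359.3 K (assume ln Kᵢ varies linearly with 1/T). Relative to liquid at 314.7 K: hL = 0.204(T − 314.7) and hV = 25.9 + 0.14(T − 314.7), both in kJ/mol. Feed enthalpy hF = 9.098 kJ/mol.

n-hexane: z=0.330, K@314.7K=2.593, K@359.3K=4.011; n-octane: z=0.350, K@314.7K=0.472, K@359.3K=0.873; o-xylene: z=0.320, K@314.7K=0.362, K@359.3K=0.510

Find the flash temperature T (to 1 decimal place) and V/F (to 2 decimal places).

Adiabatic flash: solve Rachford–Rice at each trial T, then check hF = ψ·hV(T) + (1−ψ)·hL(T).
  T = 314.7 K: K = (2.593, 0.472, 0.362), RR gives ψ = 0.147, H_out = 3.817 kJ/mol
  T = 359.3 K: K = (4.011, 0.873, 0.510), RR gives ψ = 0.767, H_out = 26.764 kJ/mol
  T = 337.0 K: K = (3.272, 0.655, 0.435), RR gives ψ = 0.428, H_out = 15.016 kJ/mol
  T = 325.9 K: K = (2.926, 0.560, 0.398), RR gives ψ = 0.287, H_out = 9.513 kJ/mol
  T = 320.3 K: K = (2.757, 0.515, 0.380), RR gives ψ = 0.218, H_out = 6.707 kJ/mol
  T = 323.1 K: K = (2.841, 0.537, 0.389), RR gives ψ = 0.252, H_out = 8.117 kJ/mol
  T = 324.5 K: K = (2.883, 0.548, 0.393), RR gives ψ = 0.270, H_out = 8.816 kJ/mol
Linear interpolation between T = 324.5 (H_out = 8.816) and T = 325.9 (H_out = 9.513) on hF = 9.098 gives T ≈ 325.1 K, at which ψ = 0.28.

T = 325.1 K, V/F = 0.28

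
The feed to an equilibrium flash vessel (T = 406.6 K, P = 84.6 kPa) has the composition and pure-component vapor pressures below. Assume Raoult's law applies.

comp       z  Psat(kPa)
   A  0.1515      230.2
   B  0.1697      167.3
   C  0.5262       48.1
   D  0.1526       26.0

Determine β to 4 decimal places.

Raoult's law: Kᵢ = Pᵢˢᵃᵗ/P = Pᵢˢᵃᵗ/84.6.
  K_A = 230.2/84.6 = 2.721040, K_B = 167.3/84.6 = 1.977541, K_C = 48.1/84.6 = 0.568558, K_D = 26.0/84.6 = 0.307329
Let β = V/F and solve Σ zᵢ(Kᵢ−1)/(1+β(Kᵢ−1)) = 0.
g(0) = ΣzᵢKᵢ − 1 = 0.0939 and g(1) = 1 − Σzᵢ/Kᵢ = -0.5635, so a root lies in (0, 1).
Newton iteration, β⁰ = 0.5:
  β = 0.5000: g = -0.19961, g' = -0.5334 → β = 0.1258
  β = 0.1258: g = 0.00622, g' = -0.6292 → β = 0.1357
Converged at β = 0.1357.

β = 0.1357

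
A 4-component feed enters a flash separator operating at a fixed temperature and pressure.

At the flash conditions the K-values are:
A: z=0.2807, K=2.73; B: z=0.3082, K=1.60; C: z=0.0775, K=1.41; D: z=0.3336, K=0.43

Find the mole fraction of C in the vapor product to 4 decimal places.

y_C = 0.0822

Newton iteration, V/F⁰ = 0.5:
  V/F = 0.5000: g = 0.16305, g' = -0.5282 → V/F = 0.8087
  V/F = 0.8087: g = -0.00198, g' = -0.5766 → V/F = 0.8053
Converged at V/F = 0.8053.
Compositions from xᵢ = zᵢ/(1+V/F(Kᵢ−1)), yᵢ = Kᵢxᵢ:
  A: x = 0.1173, y = 0.3202
  B: x = 0.2078, y = 0.3325
  C: x = 0.0583, y = 0.0822
  D: x = 0.6166, y = 0.2652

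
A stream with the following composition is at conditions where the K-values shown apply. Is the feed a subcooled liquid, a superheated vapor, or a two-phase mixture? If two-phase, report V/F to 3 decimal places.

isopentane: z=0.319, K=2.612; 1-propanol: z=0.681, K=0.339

ΣzᵢKᵢ = 1.064; Σzᵢ/Kᵢ = 2.131.
Both exceed 1, so a two-phase solution exists.
Iterate (Newton) starting at ψ = 0.5:
  ψ = 0.500: g = -0.3876, g' = -0.918 → ψ = 0.078
  ψ = 0.078: g = -0.0176, g' = -0.985 → ψ = 0.060
Converged at ψ = 0.060.

two-phase, V/F = 0.060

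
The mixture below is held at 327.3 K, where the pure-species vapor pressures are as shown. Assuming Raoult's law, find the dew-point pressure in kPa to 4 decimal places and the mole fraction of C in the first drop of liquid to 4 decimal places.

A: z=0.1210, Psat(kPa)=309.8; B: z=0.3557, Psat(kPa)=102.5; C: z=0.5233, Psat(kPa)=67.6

At the dew point ψ → 1, so Σzᵢ/Kᵢ = 1 with Kᵢ = Pᵢˢᵃᵗ/P ⇒ 1/P = Σzᵢ/Pᵢˢᵃᵗ.
1/P = 0.1210/309.8 + 0.3557/102.5 + 0.5233/67.6 = 0.0116019 ⇒ P = 86.1925 kPa
xᵢ = zᵢP/Pᵢˢᵃᵗ ⇒ x_C = 0.5233·86.1925/67.6 = 0.6672

Pdew = 86.1925 kPa, x_C = 0.6672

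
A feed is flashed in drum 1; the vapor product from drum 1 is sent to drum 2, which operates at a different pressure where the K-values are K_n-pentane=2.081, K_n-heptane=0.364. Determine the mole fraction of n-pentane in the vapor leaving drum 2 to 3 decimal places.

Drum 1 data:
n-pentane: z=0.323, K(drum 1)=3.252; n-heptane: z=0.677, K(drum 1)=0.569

Drum 1:
Newton–Raphson from ψ₁ = 0.5:
  ψ₁ = 0.500: g = -0.0298, g' = -0.567 → ψ₁ = 0.447
  ψ₁ = 0.447: g = 0.0008, g' = -0.599 → ψ₁ = 0.449
Converged at ψ₁ = 0.449.
Drum-1 compositions:
  n-pentane: x = 0.161, y = 0.522
  n-heptane: x = 0.839, y = 0.478
Drum-2 feed = drum-1 vapor: z₂ = (0.5224, 0.4776).
Drum 2:
Newton iteration, ψ₂⁰ = 0.5:
  ψ₂ = 0.500: g = -0.0788, g' = -0.673 → ψ₂ = 0.383
  ψ₂ = 0.383: g = -0.0021, g' = -0.643 → ψ₂ = 0.380
Converged at ψ₂ = 0.380.
  n-pentane: x = 0.370, y = 0.771
  n-heptane: x = 0.630, y = 0.229

y_n-pentane (drum 2) = 0.771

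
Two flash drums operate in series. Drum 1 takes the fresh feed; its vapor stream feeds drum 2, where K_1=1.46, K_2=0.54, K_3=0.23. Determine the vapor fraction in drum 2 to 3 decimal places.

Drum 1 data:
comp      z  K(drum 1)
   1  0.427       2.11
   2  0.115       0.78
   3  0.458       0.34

V/F (drum 2) = 0.466

Drum 1:
Material balance + equilibrium reduce to Σ zᵢ(Kᵢ−1)/(1+ψ₁(Kᵢ−1)) = 0.
Check two-phase: ΣzᵢKᵢ = 1.146 > 1 and Σzᵢ/Kᵢ = 1.697 > 1, so g(0) = 0.146 > 0 and g(1) = -0.697 < 0.
Iterate (Newton) starting at ψ₁ = 0.5:
  ψ₁ = 0.500: g = -0.1748, g' = -0.669 → ψ₁ = 0.239
  ψ₁ = 0.239: g = -0.0108, g' = -0.616 → ψ₁ = 0.221
Converged at ψ₁ = 0.221.
Drum-1 compositions:
  1: x = 0.343, y = 0.723
  2: x = 0.121, y = 0.094
  3: x = 0.536, y = 0.182
Drum-2 feed = drum-1 vapor: z₂ = (0.7234, 0.0943, 0.1823).
Drum 2:
Newton iteration, ψ₂⁰ = 0.41:
  ψ₂ = 0.410: g = 0.0213, g' = -0.370 → ψ₂ = 0.468
  ψ₂ = 0.468: g = -0.0008, g' = -0.400 → ψ₂ = 0.466
Converged at ψ₂ = 0.466.
  1: x = 0.596, y = 0.870
  2: x = 0.120, y = 0.065
  3: x = 0.284, y = 0.065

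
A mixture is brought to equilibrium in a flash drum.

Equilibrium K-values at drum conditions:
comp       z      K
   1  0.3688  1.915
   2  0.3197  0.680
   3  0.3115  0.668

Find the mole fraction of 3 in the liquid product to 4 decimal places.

Let β = V/F and solve Σ zᵢ(Kᵢ−1)/(1+β(Kᵢ−1)) = 0.
Check two-phase: ΣzᵢKᵢ = 1.1317 > 1 and Σzᵢ/Kᵢ = 1.1290 > 1, so g(0) = 0.1317 > 0 and g(1) = -0.1290 < 0.
Iterate (Newton) starting at β = 0.35:
  β = 0.3500: g = 0.02337, g' = -0.2626 → β = 0.4390
  β = 0.4390: g = 0.00066, g' = -0.2485 → β = 0.4417
Converged at β = 0.4417.
Compositions from xᵢ = zᵢ/(1+β(Kᵢ−1)), yᵢ = Kᵢxᵢ:
  1: x = 0.2627, y = 0.5030
  2: x = 0.3723, y = 0.2532
  3: x = 0.3650, y = 0.2438

x_3 = 0.3650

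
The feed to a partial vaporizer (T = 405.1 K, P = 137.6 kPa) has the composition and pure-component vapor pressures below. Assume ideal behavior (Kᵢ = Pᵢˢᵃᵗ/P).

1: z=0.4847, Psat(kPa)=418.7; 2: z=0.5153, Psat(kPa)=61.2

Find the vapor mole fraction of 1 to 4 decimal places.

y_1 = 0.6503

Raoult's law: Kᵢ = Pᵢˢᵃᵗ/P = Pᵢˢᵃᵗ/137.6.
  K_1 = 418.7/137.6 = 3.042878, K_2 = 61.2/137.6 = 0.444767
Binary case is linear: z₁(K₁−1)(1+V/F(K₂−1)) + z₂(K₂−1)(1+V/F(K₁−1)) = 0
⇒ V/F = [z₁(K₁−1)+z₂(K₂−1)] / [−(K₁−1)(K₂−1)] = 0.70407/1.13427 = 0.6207
Compositions from xᵢ = zᵢ/(1+V/F(Kᵢ−1)), yᵢ = Kᵢxᵢ:
  1: x = 0.2137, y = 0.6503
  2: x = 0.7863, y = 0.3497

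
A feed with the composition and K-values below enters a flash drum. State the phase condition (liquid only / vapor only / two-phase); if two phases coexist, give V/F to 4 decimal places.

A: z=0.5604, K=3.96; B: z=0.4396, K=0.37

ΣzᵢKᵢ = 2.3818; Σzᵢ/Kᵢ = 1.3296.
Both exceed 1, so a two-phase solution exists.
Let ψ = V/F and solve Σ zᵢ(Kᵢ−1)/(1+ψ(Kᵢ−1)) = 0.
Newton iteration, ψ⁰ = 0.5:
  ψ = 0.5000: g = 0.26456, g' = -1.1702 → ψ = 0.7261
  ψ = 0.7261: g = 0.01629, g' = -1.0878 → ψ = 0.7411
  ψ = 0.7411: g = -0.00005, g' = -1.0953 → ψ = 0.7410
Converged at ψ = 0.7410.

two-phase, V/F = 0.7410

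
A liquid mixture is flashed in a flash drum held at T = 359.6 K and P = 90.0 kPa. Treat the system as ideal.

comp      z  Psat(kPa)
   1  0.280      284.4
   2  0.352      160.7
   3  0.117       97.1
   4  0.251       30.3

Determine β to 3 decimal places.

Raoult's law: Kᵢ = Pᵢˢᵃᵗ/P = Pᵢˢᵃᵗ/90.0.
  K_1 = 284.4/90.0 = 3.16000, K_2 = 160.7/90.0 = 1.78556, K_3 = 97.1/90.0 = 1.07889, K_4 = 30.3/90.0 = 0.33667
Rachford–Rice: g(β) = Σ zᵢ(Kᵢ−1)/(1+β(Kᵢ−1)) = 0.
g(0) = ΣzᵢKᵢ − 1 = 0.724 and g(1) = 1 − Σzᵢ/Kᵢ = -0.140, so a root lies in (0, 1).
Newton iteration, β⁰ = 0.5:
  β = 0.500: g = 0.2491, g' = -0.662 → β = 0.876
  β = 0.876: g = -0.0162, g' = -0.863 → β = 0.858
  β = 0.858: g = -0.0003, g' = -0.833 → β = 0.857
Converged at β = 0.857.

β = 0.857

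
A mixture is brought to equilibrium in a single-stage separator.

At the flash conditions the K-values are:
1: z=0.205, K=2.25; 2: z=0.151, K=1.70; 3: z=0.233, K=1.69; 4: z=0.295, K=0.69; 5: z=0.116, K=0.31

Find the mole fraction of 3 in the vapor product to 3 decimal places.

y_3 = 0.254

Newton iteration, ψ⁰ = 0.5:
  ψ = 0.500: g = 0.1251, g' = -0.392 → ψ = 0.819
  ψ = 0.819: g = -0.0103, g' = -0.497 → ψ = 0.799
  ψ = 0.799: g = -0.0002, g' = -0.481 → ψ = 0.798
Converged at ψ = 0.798.
Compositions from xᵢ = zᵢ/(1+ψ(Kᵢ−1)), yᵢ = Kᵢxᵢ:
  1: x = 0.103, y = 0.231
  2: x = 0.097, y = 0.165
  3: x = 0.150, y = 0.254
  4: x = 0.392, y = 0.270
  5: x = 0.258, y = 0.080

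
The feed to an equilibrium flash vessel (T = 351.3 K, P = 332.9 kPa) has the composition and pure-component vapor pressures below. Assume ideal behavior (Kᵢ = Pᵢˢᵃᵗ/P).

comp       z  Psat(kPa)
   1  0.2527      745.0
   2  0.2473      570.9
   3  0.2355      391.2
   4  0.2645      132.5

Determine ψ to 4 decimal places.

Raoult's law: Kᵢ = Pᵢˢᵃᵗ/P = Pᵢˢᵃᵗ/332.9.
  K_1 = 745.0/332.9 = 2.237909, K_2 = 570.9/332.9 = 1.714929, K_3 = 391.2/332.9 = 1.175128, K_4 = 132.5/332.9 = 0.398017
Material balance + equilibrium reduce to Σ zᵢ(Kᵢ−1)/(1+ψ(Kᵢ−1)) = 0.
Feasibility: ΣzᵢKᵢ = 1.3716, Σzᵢ/Kᵢ = 1.1221 — both > 1, two phases present.
Newton–Raphson from ψ = 0.5:
  ψ = 0.5000: g = 0.13360, g' = -0.4186 → ψ = 0.8192
  ψ = 0.8192: g = -0.01124, g' = -0.5243 → ψ = 0.7977
  ψ = 0.7977: g = -0.00016, g' = -0.5096 → ψ = 0.7974
Converged at ψ = 0.7974.

ψ = 0.7974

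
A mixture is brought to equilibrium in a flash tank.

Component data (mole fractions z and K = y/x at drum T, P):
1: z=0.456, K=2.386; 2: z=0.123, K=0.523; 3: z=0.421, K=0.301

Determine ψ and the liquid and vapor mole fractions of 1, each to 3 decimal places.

Material balance + equilibrium reduce to Σ zᵢ(Kᵢ−1)/(1+ψ(Kᵢ−1)) = 0.
Feasibility: ΣzᵢKᵢ = 1.279, Σzᵢ/Kᵢ = 1.825 — both > 1, two phases present.
Newton–Raphson from ψ = 0.37:
  ψ = 0.370: g = -0.0504, g' = -0.798 → ψ = 0.307
Converged at ψ = 0.307.
Compositions from xᵢ = zᵢ/(1+ψ(Kᵢ−1)), yᵢ = Kᵢxᵢ:
  1: x = 0.320, y = 0.763
  2: x = 0.144, y = 0.075
  3: x = 0.536, y = 0.161

ψ = 0.307, x_1 = 0.320, y_1 = 0.763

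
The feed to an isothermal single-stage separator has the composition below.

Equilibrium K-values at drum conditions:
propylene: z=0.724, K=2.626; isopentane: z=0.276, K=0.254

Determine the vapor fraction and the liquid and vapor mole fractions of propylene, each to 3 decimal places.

ψ = 0.801, x_propylene = 0.315, y_propylene = 0.826

Let ψ = V/F and solve Σ zᵢ(Kᵢ−1)/(1+ψ(Kᵢ−1)) = 0.
Check two-phase: ΣzᵢKᵢ = 1.971 > 1 and Σzᵢ/Kᵢ = 1.362 > 1, so g(0) = 0.971 > 0 and g(1) = -0.362 < 0.
Newton iteration, ψ⁰ = 0.5:
  ψ = 0.500: g = 0.3209, g' = -0.973 → ψ = 0.830
  ψ = 0.830: g = -0.0394, g' = -1.405 → ψ = 0.802
  ψ = 0.802: g = -0.0014, g' = -1.312 → ψ = 0.801
Converged at ψ = 0.801.
Compositions from xᵢ = zᵢ/(1+ψ(Kᵢ−1)), yᵢ = Kᵢxᵢ:
  propylene: x = 0.315, y = 0.826
  isopentane: x = 0.685, y = 0.174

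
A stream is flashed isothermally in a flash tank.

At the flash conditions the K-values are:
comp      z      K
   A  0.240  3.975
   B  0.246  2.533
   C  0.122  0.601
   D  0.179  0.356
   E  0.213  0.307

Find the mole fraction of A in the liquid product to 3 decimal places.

x_A = 0.091

Iterate (Newton) starting at ψ = 0.5:
  ψ = 0.500: g = 0.0438, g' = -0.960 → ψ = 0.546
Converged at ψ = 0.546.
Compositions from xᵢ = zᵢ/(1+ψ(Kᵢ−1)), yᵢ = Kᵢxᵢ:
  A: x = 0.091, y = 0.364
  B: x = 0.134, y = 0.339
  C: x = 0.156, y = 0.094
  D: x = 0.276, y = 0.098
  E: x = 0.343, y = 0.105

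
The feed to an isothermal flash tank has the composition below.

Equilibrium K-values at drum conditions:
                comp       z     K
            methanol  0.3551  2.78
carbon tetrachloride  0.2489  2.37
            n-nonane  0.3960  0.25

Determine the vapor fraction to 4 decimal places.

Rachford–Rice: g(ψ) = Σ zᵢ(Kᵢ−1)/(1+ψ(Kᵢ−1)) = 0.
g(0) = ΣzᵢKᵢ − 1 = 0.6761 and g(1) = 1 − Σzᵢ/Kᵢ = -0.8168, so a root lies in (0, 1).
Iterate (Newton) starting at ψ = 0.5:
  ψ = 0.5000: g = 0.06160, g' = -1.0497 → ψ = 0.5587
  ψ = 0.5587: g = -0.00113, g' = -1.0926 → ψ = 0.5577
Converged at ψ = 0.5577.

ψ = 0.5577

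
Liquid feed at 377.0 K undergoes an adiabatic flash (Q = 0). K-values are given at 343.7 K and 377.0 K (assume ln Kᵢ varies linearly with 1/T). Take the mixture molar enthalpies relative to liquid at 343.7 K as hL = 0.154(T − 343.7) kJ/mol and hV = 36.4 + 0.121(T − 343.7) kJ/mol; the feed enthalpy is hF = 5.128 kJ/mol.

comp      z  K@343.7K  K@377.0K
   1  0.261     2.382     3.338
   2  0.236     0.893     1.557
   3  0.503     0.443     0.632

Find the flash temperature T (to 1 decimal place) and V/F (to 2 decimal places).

Adiabatic flash: solve Rachford–Rice at each trial T, then check hF = ψ·hV(T) + (1−ψ)·hL(T).
  T = 343.7 K: K = (2.382, 0.893, 0.443), RR gives ψ = 0.091, H_out = 3.298 kJ/mol
  T = 377.0 K: K = (3.338, 1.557, 0.632), RR gives ψ = 0.922, H_out = 37.682 kJ/mol
  T = 360.4 K: K = (2.843, 1.195, 0.534), RR gives ψ = 0.469, H_out = 19.395 kJ/mol
  T = 352.0 K: K = (2.607, 1.036, 0.487), RR gives ψ = 0.273, H_out = 11.129 kJ/mol
  T = 347.9 K: K = (2.494, 0.963, 0.465), RR gives ψ = 0.182, H_out = 7.237 kJ/mol
  T = 345.8 K: K = (2.438, 0.928, 0.454), RR gives ψ = 0.136, H_out = 5.265 kJ/mol
Linear interpolation between T = 343.7 (H_out = 3.298) and T = 345.8 (H_out = 5.265) on hF = 5.128 gives T ≈ 345.7 K, at which ψ = 0.13.

T = 345.7 K, V/F = 0.13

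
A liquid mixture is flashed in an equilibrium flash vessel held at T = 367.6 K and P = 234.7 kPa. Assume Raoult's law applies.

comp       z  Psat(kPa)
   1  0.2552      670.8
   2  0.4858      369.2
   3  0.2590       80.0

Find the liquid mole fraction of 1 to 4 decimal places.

x_1 = 0.1006

Raoult's law: Kᵢ = Pᵢˢᵃᵗ/P = Pᵢˢᵃᵗ/234.7.
  K_1 = 670.8/234.7 = 2.858117, K_2 = 369.2/234.7 = 1.573072, K_3 = 80.0/234.7 = 0.340861
Let ψ = V/F and solve Σ zᵢ(Kᵢ−1)/(1+ψ(Kᵢ−1)) = 0.
Feasibility: ΣzᵢKᵢ = 1.5819, Σzᵢ/Kᵢ = 1.1580 — both > 1, two phases present.
Iterate (Newton) starting at ψ = 0.5:
  ψ = 0.5000: g = 0.20757, g' = -0.5835 → ψ = 0.8557
  ψ = 0.8557: g = -0.02171, g' = -0.7952 → ψ = 0.8284
  ψ = 0.8284: g = -0.00055, g' = -0.7560 → ψ = 0.8277
Converged at ψ = 0.8277.
Compositions from xᵢ = zᵢ/(1+ψ(Kᵢ−1)), yᵢ = Kᵢxᵢ:
  1: x = 0.1006, y = 0.2874
  2: x = 0.3295, y = 0.5183
  3: x = 0.5699, y = 0.1943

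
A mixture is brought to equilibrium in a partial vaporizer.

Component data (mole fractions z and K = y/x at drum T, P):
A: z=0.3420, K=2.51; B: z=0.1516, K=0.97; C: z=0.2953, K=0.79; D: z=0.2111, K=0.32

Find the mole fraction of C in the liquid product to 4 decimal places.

x_C = 0.3304

Rachford–Rice: g(V/F) = Σ zᵢ(Kᵢ−1)/(1+V/F(Kᵢ−1)) = 0.
Check two-phase: ΣzᵢKᵢ = 1.3063 > 1 and Σzᵢ/Kᵢ = 1.3260 > 1, so g(0) = 0.3063 > 0 and g(1) = -0.3260 < 0.
Iterate (Newton) starting at V/F = 0.5:
  V/F = 0.5000: g = 0.00285, g' = -0.4937 → V/F = 0.5058
Converged at V/F = 0.5058.
Compositions from xᵢ = zᵢ/(1+V/F(Kᵢ−1)), yᵢ = Kᵢxᵢ:
  A: x = 0.1939, y = 0.4867
  B: x = 0.1539, y = 0.1493
  C: x = 0.3304, y = 0.2610
  D: x = 0.3218, y = 0.1030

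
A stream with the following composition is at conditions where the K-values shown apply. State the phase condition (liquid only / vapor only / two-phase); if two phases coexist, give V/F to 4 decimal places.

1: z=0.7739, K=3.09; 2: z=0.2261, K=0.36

vapor only

ΣzᵢKᵢ = 2.4727; Σzᵢ/Kᵢ = 0.8785.
Since Σzᵢ/Kᵢ < 1 the mixture is above its dew point — single vapor phase.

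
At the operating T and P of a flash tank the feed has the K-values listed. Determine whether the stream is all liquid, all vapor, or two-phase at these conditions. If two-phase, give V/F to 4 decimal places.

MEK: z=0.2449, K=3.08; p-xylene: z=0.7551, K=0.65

ΣzᵢKᵢ = 1.2451; Σzᵢ/Kᵢ = 1.2412.
Both exceed 1, so a two-phase solution exists.
Let ψ = V/F and solve Σ zᵢ(Kᵢ−1)/(1+ψ(Kᵢ−1)) = 0.
Binary case is linear: z₁(K₁−1)(1+ψ(K₂−1)) + z₂(K₂−1)(1+ψ(K₁−1)) = 0
⇒ ψ = [z₁(K₁−1)+z₂(K₂−1)] / [−(K₁−1)(K₂−1)] = 0.24511/0.72800 = 0.3367

two-phase, V/F = 0.3367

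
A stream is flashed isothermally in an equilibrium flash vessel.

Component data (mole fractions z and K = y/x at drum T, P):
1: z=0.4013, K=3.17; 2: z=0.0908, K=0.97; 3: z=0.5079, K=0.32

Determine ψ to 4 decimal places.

Let ψ = V/F and solve Σ zᵢ(Kᵢ−1)/(1+ψ(Kᵢ−1)) = 0.
g(0) = ΣzᵢKᵢ − 1 = 0.5227 and g(1) = 1 − Σzᵢ/Kᵢ = -0.8074, so a root lies in (0, 1).
Newton iteration, ψ⁰ = 0.5:
  ψ = 0.5000: g = -0.10840, g' = -0.9739 → ψ = 0.3887
  ψ = 0.3887: g = 0.00017, g' = -0.9901 → ψ = 0.3889
Converged at ψ = 0.3889.

ψ = 0.3889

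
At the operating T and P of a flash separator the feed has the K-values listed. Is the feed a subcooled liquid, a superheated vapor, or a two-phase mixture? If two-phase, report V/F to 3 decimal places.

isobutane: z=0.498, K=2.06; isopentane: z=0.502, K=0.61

ΣzᵢKᵢ = 1.332; Σzᵢ/Kᵢ = 1.065.
Both exceed 1, so a two-phase solution exists.
Rachford–Rice: g(ψ) = Σ zᵢ(Kᵢ−1)/(1+ψ(Kᵢ−1)) = 0.
Newton–Raphson from ψ = 0.41:
  ψ = 0.410: g = 0.1349, g' = -0.380 → ψ = 0.765
  ψ = 0.765: g = 0.0125, g' = -0.326 → ψ = 0.803
Converged at ψ = 0.803.

two-phase, V/F = 0.803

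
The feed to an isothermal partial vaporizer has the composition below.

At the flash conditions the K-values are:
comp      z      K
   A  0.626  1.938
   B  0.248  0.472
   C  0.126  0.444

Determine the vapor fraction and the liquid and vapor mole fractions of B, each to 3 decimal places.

ψ = 0.766, x_B = 0.416, y_B = 0.196

Iterate (Newton) starting at ψ = 0.5:
  ψ = 0.500: g = 0.1248, g' = -0.458 → ψ = 0.773
  ψ = 0.773: g = -0.0036, g' = -0.502 → ψ = 0.766
Converged at ψ = 0.766.
Compositions from xᵢ = zᵢ/(1+ψ(Kᵢ−1)), yᵢ = Kᵢxᵢ:
  A: x = 0.364, y = 0.706
  B: x = 0.416, y = 0.196
  C: x = 0.219, y = 0.097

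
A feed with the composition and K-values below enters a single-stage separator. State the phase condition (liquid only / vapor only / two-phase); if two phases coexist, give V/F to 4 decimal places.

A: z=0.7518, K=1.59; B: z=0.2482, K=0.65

ΣzᵢKᵢ = 1.3567; Σzᵢ/Kᵢ = 0.8547.
Since Σzᵢ/Kᵢ < 1 the mixture is above its dew point — single vapor phase.

vapor only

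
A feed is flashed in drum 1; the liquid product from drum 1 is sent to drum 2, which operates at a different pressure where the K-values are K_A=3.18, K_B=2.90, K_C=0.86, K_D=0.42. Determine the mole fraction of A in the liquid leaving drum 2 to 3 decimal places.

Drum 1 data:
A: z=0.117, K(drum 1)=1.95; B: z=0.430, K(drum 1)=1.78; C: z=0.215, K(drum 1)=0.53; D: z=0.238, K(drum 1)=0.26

x_A (drum 2) = 0.035

Drum 1:
Newton–Raphson from ψ₁ = 0.5:
  ψ₁ = 0.500: g = -0.0950, g' = -0.593 → ψ₁ = 0.340
  ψ₁ = 0.340: g = -0.0064, g' = -0.524 → ψ₁ = 0.328
Converged at ψ₁ = 0.328.
Drum-1 compositions:
  A: x = 0.089, y = 0.174
  B: x = 0.342, y = 0.610
  C: x = 0.254, y = 0.135
  D: x = 0.314, y = 0.082
Drum-2 feed = drum-1 liquid: z₂ = (0.0892, 0.3425, 0.2541, 0.3142).
Drum 2:
Material balance + equilibrium reduce to Σ zᵢ(Kᵢ−1)/(1+ψ₂(Kᵢ−1)) = 0.
Feasibility: ΣzᵢKᵢ = 1.627, Σzᵢ/Kᵢ = 1.190 — both > 1, two phases present.
Iterate (Newton) starting at ψ₂ = 0.5:
  ψ₂ = 0.500: g = 0.1319, g' = -0.638 → ψ₂ = 0.707
  ψ₂ = 0.707: g = 0.0060, g' = -0.601 → ψ₂ = 0.717
Converged at ψ₂ = 0.717.
  A: x = 0.035, y = 0.111
  B: x = 0.145, y = 0.421
  C: x = 0.282, y = 0.243
  D: x = 0.538, y = 0.226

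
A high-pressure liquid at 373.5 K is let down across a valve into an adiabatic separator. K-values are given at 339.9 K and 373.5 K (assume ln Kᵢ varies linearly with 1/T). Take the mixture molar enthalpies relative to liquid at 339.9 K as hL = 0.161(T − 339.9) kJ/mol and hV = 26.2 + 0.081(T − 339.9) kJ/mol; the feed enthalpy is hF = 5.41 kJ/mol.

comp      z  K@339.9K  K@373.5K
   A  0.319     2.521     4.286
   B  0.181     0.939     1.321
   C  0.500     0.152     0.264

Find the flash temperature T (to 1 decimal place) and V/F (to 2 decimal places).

T = 348.4 K, V/F = 0.16

Adiabatic flash: solve Rachford–Rice at each trial T, then check hF = ψ·hV(T) + (1−ψ)·hL(T).
  T = 339.9 K: K = (2.521, 0.939, 0.152), RR gives ψ = 0.047, H_out = 1.235 kJ/mol
  T = 373.5 K: K = (4.286, 1.321, 0.264), RR gives ψ = 0.386, H_out = 14.481 kJ/mol
  T = 356.7 K: K = (3.328, 1.123, 0.203), RR gives ψ = 0.244, H_out = 8.780 kJ/mol
  T = 348.3 K: K = (2.906, 1.029, 0.176), RR gives ψ = 0.157, H_out = 5.365 kJ/mol
  T = 352.5 K: K = (3.113, 1.075, 0.189), RR gives ψ = 0.203, H_out = 7.141 kJ/mol
  T = 350.4 K: K = (3.008, 1.052, 0.183), RR gives ψ = 0.181, H_out = 6.272 kJ/mol
Linear interpolation between T = 348.3 (H_out = 5.365) and T = 350.4 (H_out = 6.272) on hF = 5.41 gives T ≈ 348.4 K, at which ψ = 0.16.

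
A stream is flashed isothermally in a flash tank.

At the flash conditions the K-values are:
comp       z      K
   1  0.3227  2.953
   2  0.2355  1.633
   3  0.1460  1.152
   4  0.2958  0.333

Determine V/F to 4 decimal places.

Rachford–Rice: g(V/F) = Σ zᵢ(Kᵢ−1)/(1+V/F(Kᵢ−1)) = 0.
Check two-phase: ΣzᵢKᵢ = 1.6042 > 1 and Σzᵢ/Kᵢ = 1.2685 > 1, so g(0) = 0.6042 > 0 and g(1) = -0.2685 < 0.
Iterate (Newton) starting at V/F = 0.36:
  V/F = 0.3600: g = 0.25286, g' = -0.7179 → V/F = 0.7122
  V/F = 0.7122: g = 0.01052, g' = -0.7404 → V/F = 0.7264
  V/F = 0.7264: g = -0.00009, g' = -0.7527 → V/F = 0.7263
Converged at V/F = 0.7263.

V/F = 0.7263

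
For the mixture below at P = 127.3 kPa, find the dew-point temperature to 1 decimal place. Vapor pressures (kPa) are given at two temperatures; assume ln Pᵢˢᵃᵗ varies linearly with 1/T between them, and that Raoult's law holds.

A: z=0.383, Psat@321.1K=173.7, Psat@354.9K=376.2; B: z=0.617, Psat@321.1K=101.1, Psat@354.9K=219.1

T = 323.3 K

Dew-point temperature: Σzᵢ·P/Pᵢˢᵃᵗ(T) = 1. Interpolate ln Pᵢˢᵃᵗ = aᵢ + bᵢ/T.
  T = 321.1 K: ΣzᵢP/Pᵢˢᵃᵗ = 1.0576
  T = 354.9 K: ΣzᵢP/Pᵢˢᵃᵗ = 0.4881
  T = 338.0 K: ΣzᵢP/Pᵢˢᵃᵗ = 0.7047
  T = 329.6 K: ΣzᵢP/Pᵢˢᵃᵗ = 0.8578
  T = 325.4 K: ΣzᵢP/Pᵢˢᵃᵗ = 0.9500
  T = 323.2 K: ΣzᵢP/Pᵢˢᵃᵗ = 1.0032
Interpolating between 323.2 K and 325.4 K gives T ≈ 323.3 K.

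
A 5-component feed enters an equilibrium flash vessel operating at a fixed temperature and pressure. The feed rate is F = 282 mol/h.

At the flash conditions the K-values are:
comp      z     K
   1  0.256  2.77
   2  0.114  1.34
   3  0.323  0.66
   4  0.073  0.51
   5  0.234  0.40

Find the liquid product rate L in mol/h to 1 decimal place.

L = 199.6 mol/h

Let ψ = V/F and solve Σ zᵢ(Kᵢ−1)/(1+ψ(Kᵢ−1)) = 0.
Check two-phase: ΣzᵢKᵢ = 1.206 > 1 and Σzᵢ/Kᵢ = 1.395 > 1, so g(0) = 0.206 > 0 and g(1) = -0.395 < 0.
Newton iteration, ψ⁰ = 0.51:
  ψ = 0.510: g = -0.1117, g' = -0.492 → ψ = 0.283
  ψ = 0.283: g = 0.0051, g' = -0.559 → ψ = 0.292
Converged at ψ = 0.292.
Then V = ψ·F = 0.2922·282 = 82.4 mol/h and L = F − V = 199.6 mol/h.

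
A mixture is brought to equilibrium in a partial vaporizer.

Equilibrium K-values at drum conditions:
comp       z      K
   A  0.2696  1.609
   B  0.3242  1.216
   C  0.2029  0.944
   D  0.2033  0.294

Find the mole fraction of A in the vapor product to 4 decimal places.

y_A = 0.3588

Material balance + equilibrium reduce to Σ zᵢ(Kᵢ−1)/(1+β(Kᵢ−1)) = 0.
Check two-phase: ΣzᵢKᵢ = 1.0793 > 1 and Σzᵢ/Kᵢ = 1.3406 > 1, so g(0) = 0.0793 > 0 and g(1) = -0.3406 < 0.
Newton–Raphson from β = 0.5:
  β = 0.5000: g = -0.04447, g' = -0.3138 → β = 0.3583
  β = 0.3583: g = -0.00395, g' = -0.2626 → β = 0.3433
  β = 0.3433: g = -0.00003, g' = -0.2587 → β = 0.3431
Converged at β = 0.3431.
Compositions from xᵢ = zᵢ/(1+β(Kᵢ−1)), yᵢ = Kᵢxᵢ:
  A: x = 0.2230, y = 0.3588
  B: x = 0.3018, y = 0.3670
  C: x = 0.2069, y = 0.1953
  D: x = 0.2683, y = 0.0789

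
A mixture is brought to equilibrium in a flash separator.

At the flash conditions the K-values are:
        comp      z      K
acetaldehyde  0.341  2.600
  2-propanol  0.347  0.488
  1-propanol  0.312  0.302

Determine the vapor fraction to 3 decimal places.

ψ = 0.155

Let ψ = V/F and solve Σ zᵢ(Kᵢ−1)/(1+ψ(Kᵢ−1)) = 0.
g(0) = ΣzᵢKᵢ − 1 = 0.150 and g(1) = 1 − Σzᵢ/Kᵢ = -0.875, so a root lies in (0, 1).
Newton iteration, ψ⁰ = 0.5:
  ψ = 0.500: g = -0.2702, g' = -0.792 → ψ = 0.159
  ψ = 0.159: g = -0.0034, g' = -0.855 → ψ = 0.155
Converged at ψ = 0.155.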